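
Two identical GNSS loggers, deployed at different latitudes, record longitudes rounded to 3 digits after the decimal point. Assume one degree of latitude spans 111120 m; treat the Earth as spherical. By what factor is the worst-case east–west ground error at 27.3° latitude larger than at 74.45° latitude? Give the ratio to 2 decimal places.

Rounding to 3 decimal places leaves the longitude within ±0.0005° of the true value.
At 27.3°: 0.0005° × 111120 × cos 27.3° = 0.0005 × 111120 × 0.8886 ≈ 49.372 m.
Error at 74.45° = 0.0005° × 111120 × cos 74.45° ≈ 55.56 × 0.2681 = 14.894 m.
Ratio: 49.372 / 14.894 = cos 27.3° / cos 74.45° ≈ 3.3148.

3.31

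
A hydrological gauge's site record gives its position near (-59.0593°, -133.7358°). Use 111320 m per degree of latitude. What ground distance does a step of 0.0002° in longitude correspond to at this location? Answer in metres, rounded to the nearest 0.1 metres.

11.4 metres

At 59.0593° a degree of longitude is 111320 × cos 59.0593° ≈ 57235.3 m, so 0.0002° corresponds to 11.4471 m.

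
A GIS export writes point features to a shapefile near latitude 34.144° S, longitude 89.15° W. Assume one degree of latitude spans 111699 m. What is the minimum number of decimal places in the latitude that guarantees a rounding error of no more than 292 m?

One degree of latitude covers 111699 m.
With N decimal places the half-ulp bound is 0.5·10⁻ᴺ°, or 0.5·10⁻ᴺ × 111699 m on the ground.
Setting 55849.5 × 10⁻ᴺ ≤ 292 gives 10ᴺ ≥ 191.3, i.e. N ≥ 2.28.
At 2 places the error can reach 558 m, but 3 places keeps it to 55.8 m.

3 decimal places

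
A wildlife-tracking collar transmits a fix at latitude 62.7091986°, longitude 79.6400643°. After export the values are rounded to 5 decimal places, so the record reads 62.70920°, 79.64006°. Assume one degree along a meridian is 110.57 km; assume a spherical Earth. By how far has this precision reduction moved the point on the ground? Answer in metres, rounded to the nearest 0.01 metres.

The latitude changed by -0.0000014° and the longitude by +0.0000043°.
North–south shift: -0.0000014 × 110570 = -0.154798 m.
E–W at 62.7092°: 0.0000043° × 110570 × cos 62.7092° = 0.0000043 × 110570 × 0.4585 ≈ 0.217998 m.
Hypotenuse of the two orthogonal shifts: √(0.154798² + 0.217998²) = 0.267367 m.

0.27 metres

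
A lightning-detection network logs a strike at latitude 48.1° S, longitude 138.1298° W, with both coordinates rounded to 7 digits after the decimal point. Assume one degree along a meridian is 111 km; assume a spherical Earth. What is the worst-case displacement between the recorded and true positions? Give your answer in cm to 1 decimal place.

Rounding to 7 decimal places leaves each coordinate within ±5e-08° of the true value.
Latitude error → 5e-08 × 111000 = 0.00555 m along the meridian.
E–W at 48.1°: 5e-08° × 111000 × cos 48.1° = 5e-08 × 111000 × 0.6678 ≈ 0.00370647 m.
The two errors are perpendicular, so the maximum displacement is √(0.00555² + 0.00370647²) ≈ 0.00667386 m.
That is 0.00667386 m = 0.66739 cm.

0.7 cm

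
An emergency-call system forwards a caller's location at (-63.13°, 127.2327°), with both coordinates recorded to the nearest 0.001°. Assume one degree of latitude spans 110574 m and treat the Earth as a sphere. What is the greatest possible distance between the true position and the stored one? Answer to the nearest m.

61 m

Rounding to 3 decimal places leaves each coordinate within ±0.0005° of the true value.
N–S: 0.0005° × 110574 m/° = 55.287 m.
Longitude error → 0.0005 × 110574 × cos 63.13° = 0.0005 × 110574 × 0.4520 ≈ 24.9879 m.
Combining orthogonally: (55.287² + 24.9879²)^½ ≈ 60.6717 m.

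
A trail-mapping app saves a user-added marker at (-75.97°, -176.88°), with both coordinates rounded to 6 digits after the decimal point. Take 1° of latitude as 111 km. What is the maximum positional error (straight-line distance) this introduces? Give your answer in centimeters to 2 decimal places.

5.71 centimeters

Rounding to 6 decimal places leaves each coordinate within ±5e-07° of the true value.
N–S: 5e-07° × 111000 m/° = 0.0555 m.
East–west component at 75.97°: 5e-07° × 111000 × cos 75.97° ≈ 5e-07 × 26909.7 ≈ 0.0134549 m.
The two errors are perpendicular, so the maximum displacement is √(0.0555² + 0.0134549²) ≈ 0.0571076 m.
That is 0.0571076 m = 5.7108 cm.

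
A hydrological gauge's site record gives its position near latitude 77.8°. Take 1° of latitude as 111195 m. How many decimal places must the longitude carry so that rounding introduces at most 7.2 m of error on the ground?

4 decimal places

At 77.8° one degree of longitude covers 111195 × cos 77.8° ≈ 111195 × 0.2113 ≈ 23498.3 m.
N decimal places → at most half a unit in the last place, 0.5 × 10⁻ᴺ° = 23498.3/2 × 10⁻ᴺ m.
Need 0.5 × 23498.3 × 10⁻ᴺ ≤ 7.2 → 10⁻ᴺ ≤ 6.128e-04, so N ≥ 3.21.
At 3 places the error can reach 11.7 m, but 4 places keeps it to 1.17 m.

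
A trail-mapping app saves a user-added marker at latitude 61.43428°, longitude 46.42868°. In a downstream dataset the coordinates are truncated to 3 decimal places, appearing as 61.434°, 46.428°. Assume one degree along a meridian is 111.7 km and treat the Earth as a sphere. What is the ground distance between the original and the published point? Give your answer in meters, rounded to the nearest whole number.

48 meters

The latitude changed by +0.00028° and the longitude by +0.00068°.
N–S: 0.00028° × 111700 m/° = 31.276 m.
E–W at 61.434°: 0.00068° × 111700 × cos 61.434° = 0.00068 × 111700 × 0.4782 ≈ 36.3199 m.
Combined displacement = (31.276² + 36.3199²)^½ ≈ 47.9304 m.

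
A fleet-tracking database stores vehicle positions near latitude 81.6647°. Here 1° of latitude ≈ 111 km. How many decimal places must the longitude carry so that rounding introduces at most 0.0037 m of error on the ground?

At 81.6647° one degree of longitude covers 111000 × cos 81.6647° ≈ 111000 × 0.1450 ≈ 16091.2 m.
With N decimal places the half-ulp bound is 0.5·10⁻ᴺ°, or 0.5·10⁻ᴺ × 16091.2 m on the ground.
Setting 8045.6 × 10⁻ᴺ ≤ 0.0037 gives 10ᴺ ≥ 2.174e+06, i.e. N ≥ 6.34.
So 7 decimal places suffice (0.000805 m); 6 would allow up to 0.00805 m.

7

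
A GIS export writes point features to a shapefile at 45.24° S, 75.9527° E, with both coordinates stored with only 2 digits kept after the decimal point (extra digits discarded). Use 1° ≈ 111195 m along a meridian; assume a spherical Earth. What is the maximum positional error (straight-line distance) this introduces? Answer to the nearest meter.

1360 meters

Truncating at 2 decimal places can drop up to a full unit in the last place, so each coordinate may be off by as much as 0.01°.
North–south component: 0.01° × 111195 = 1111.95 m.
E–W at 45.24°: 0.01° × 111195 × cos 45.24° = 0.01 × 111195 × 0.7041 ≈ 782.967 m.
Combining orthogonally: (1111.95² + 782.967²)^½ ≈ 1359.95 m.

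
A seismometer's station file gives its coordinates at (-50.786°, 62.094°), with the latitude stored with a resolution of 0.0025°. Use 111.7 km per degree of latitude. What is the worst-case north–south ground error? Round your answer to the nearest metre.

With a 0.0025° grid the true value lies within half a step, ±0.0025°/2 = ±0.00125°, of the stored one.
Along the meridian that is 0.00125° × 111700 m/° = 139.625 m.

140 metres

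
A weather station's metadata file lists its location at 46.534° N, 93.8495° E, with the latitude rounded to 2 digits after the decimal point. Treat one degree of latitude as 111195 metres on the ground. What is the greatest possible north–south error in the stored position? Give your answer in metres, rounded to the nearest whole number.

556 metres

Rounding to 2 decimal places leaves the latitude within ±0.005° of the true value.
So the N–S error is at most 0.005 × 111195 = 555.975 m.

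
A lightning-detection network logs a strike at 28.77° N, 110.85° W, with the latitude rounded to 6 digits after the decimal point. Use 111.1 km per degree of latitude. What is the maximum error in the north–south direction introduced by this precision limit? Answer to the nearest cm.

Rounding to 6 decimal places leaves the latitude within ±5e-07° of the true value.
Along the meridian that is 5e-07° × 111100 m/° = 0.05555 m.
That is 0.05555 m = 5.555 cm.

6 cm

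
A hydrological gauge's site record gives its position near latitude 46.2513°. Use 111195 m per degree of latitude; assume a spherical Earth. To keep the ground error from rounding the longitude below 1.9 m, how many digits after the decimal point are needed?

5

At 46.2513° one degree of longitude covers 111195 × cos 46.2513° ≈ 111195 × 0.6915 ≈ 76891 m.
Rounding to N decimal places gives at most 0.5 × 10⁻ᴺ degrees of error, i.e. 0.5 × 10⁻ᴺ × 76891 m.
Need 0.5 × 76891 × 10⁻ᴺ ≤ 1.9 → 10⁻ᴺ ≤ 4.942e-05, so N ≥ 4.31.
N = 4 would give 3.84 m (too coarse); N = 5 gives 0.384 m ≤ 1.9 m.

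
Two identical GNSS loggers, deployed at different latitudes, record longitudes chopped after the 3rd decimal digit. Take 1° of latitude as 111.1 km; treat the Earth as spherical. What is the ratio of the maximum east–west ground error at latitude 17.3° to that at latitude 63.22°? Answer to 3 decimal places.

Truncating at 3 decimal places can drop up to a full unit in the last place, so the longitude may be off by as much as 0.001°.
Error at 17.3° = 0.001° × 111100 × cos 17.3° ≈ 111.1 × 0.9548 = 106.07 m.
At 63.22°: 0.001° × 111100 × cos 63.22° = 0.001 × 111100 × 0.4506 ≈ 50.058 m.
Ratio: 106.07 / 50.058 = cos 17.3° / cos 63.22° ≈ 2.1190.

2.119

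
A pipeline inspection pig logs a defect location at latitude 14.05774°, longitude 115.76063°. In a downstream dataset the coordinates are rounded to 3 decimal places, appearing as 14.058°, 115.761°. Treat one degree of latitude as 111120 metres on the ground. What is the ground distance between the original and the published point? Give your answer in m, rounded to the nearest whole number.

49 m

Δlat = 14.05774 − 14.058 = -0.00026°; Δlon = 115.76063 − 115.761 = -0.00037°.
North–south shift: -0.00026 × 111120 = -28.8912 m.
East–west at this latitude: -0.00037° × 111120 × cos 14.058° ≈ -0.00037 × 107792 = -39.883 m.
Distance: √(28.8912² + 39.883²) ≈ 49.2479 m.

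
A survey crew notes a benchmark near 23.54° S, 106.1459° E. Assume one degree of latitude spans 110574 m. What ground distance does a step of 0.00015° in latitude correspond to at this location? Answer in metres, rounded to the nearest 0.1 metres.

Along a meridian 0.00015° is 0.00015 × 110574 = 16.5861 m.

16.6 metres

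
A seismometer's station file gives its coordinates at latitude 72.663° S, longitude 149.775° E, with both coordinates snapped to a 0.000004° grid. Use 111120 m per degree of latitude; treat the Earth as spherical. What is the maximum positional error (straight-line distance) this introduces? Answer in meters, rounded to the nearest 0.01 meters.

0.23 meters

With a 0.000004° grid the true value lies within half a step, ±0.000004°/2 = ±2e-06°, of the stored one.
Latitude error → 2e-06 × 111120 = 0.22224 m along the meridian.
East–west component at 72.663°: 2e-06° × 111120 × cos 72.663° ≈ 2e-06 × 33112.8 ≈ 0.0662256 m.
Worst case both components are at the extreme and orthogonal: √(0.22224² + 0.0662256²) ≈ 0.231897 m.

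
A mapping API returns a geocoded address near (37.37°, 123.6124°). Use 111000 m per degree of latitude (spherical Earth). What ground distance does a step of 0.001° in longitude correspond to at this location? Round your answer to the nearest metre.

At 37.37° a degree of longitude is 111000 × cos 37.37° ≈ 88215.3 m, so 0.001° corresponds to 88.2153 m.

88 metres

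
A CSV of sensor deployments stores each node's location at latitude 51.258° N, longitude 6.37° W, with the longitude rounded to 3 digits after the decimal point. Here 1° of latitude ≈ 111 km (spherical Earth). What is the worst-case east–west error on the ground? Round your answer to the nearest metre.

35 metres

Rounding to 3 decimal places leaves the longitude within ±0.0005° of the true value.
At latitude 51.258° a degree of longitude spans 111000 m × cos 51.258° = 111000 × 0.6258 ≈ 69465.4 m.
So at most 0.0005° × 69465.4 ≈ 34.7327 m east–west.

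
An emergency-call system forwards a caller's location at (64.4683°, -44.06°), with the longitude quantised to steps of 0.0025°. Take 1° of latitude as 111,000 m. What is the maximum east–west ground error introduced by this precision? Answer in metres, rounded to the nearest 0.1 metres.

With a 0.0025° grid the true value lies within half a step, ±0.0025°/2 = ±0.00125°, of the stored one.
At latitude 64.4683° a degree of longitude spans 111000 m × cos 64.4683° = 111000 × 0.4310 ≈ 47842.2 m.
Maximum E–W displacement: 0.00125 × 47842.2 = 59.8027 m.

59.8 metres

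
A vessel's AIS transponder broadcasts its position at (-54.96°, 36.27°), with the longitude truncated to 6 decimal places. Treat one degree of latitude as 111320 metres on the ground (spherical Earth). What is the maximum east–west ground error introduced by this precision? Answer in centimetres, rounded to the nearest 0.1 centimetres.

Truncating at 6 decimal places can drop up to a full unit in the last place, so the longitude may be off by as much as 1e-06°.
At latitude 54.96° a degree of longitude spans 111320 m × cos 54.96° = 111320 × 0.5741 ≈ 63914.2 m.
So at most 1e-06° × 63914.2 ≈ 0.0639142 m east–west.
That is 0.0639142 m = 6.3914 cm.

6.4 centimetres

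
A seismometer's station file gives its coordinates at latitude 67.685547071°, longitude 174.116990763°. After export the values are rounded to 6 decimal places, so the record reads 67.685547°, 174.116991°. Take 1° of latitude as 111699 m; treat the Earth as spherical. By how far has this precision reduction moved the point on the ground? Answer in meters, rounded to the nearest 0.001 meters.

Δlat = 67.685547071 − 67.685547 = +0.000000071°; Δlon = 174.116990763 − 174.116991 = -0.000000237°.
N–S: 0.000000071° × 111699 m/° = 0.00793063 m.
East–west at this latitude: -0.000000237° × 111699 × cos 67.6855° ≈ -0.000000237 × 42410.9 = -0.0100514 m.
Hypotenuse of the two orthogonal shifts: √(0.00793063² + 0.0100514²) = 0.0128033 m.

0.013 meters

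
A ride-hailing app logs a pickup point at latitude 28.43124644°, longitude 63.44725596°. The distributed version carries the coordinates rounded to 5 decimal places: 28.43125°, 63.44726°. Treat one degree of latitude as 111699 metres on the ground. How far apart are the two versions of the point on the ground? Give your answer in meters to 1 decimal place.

0.6 meters

The latitude changed by -0.00000356° and the longitude by -0.00000404°.
North–south shift: -0.00000356 × 111699 = -0.397648 m.
East–west at this latitude: -0.00000404° × 111699 × cos 28.4312° ≈ -0.00000404 × 98226.9 = -0.396837 m.
Hypotenuse of the two orthogonal shifts: √(0.397648² + 0.396837²) = 0.561786 m.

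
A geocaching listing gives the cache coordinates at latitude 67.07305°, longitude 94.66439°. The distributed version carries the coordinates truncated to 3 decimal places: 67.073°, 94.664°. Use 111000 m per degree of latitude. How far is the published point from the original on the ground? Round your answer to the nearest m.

The latitude changed by +0.00005° and the longitude by +0.00039°.
North–south shift: 0.00005 × 111000 = 5.55 m.
E–W at 67.073°: 0.00039° × 111000 × cos 67.073° = 0.00039 × 111000 × 0.3896 ≈ 16.864 m.
Combined displacement = (5.55² + 16.864²)^½ ≈ 17.7538 m.

18 m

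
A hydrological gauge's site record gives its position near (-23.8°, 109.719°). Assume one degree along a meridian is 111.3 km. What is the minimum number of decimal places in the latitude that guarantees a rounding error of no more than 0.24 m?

One degree of latitude covers 111300 m.
With N decimal places the half-ulp bound is 0.5·10⁻ᴺ°, or 0.5·10⁻ᴺ × 111300 m on the ground.
Need 0.5 × 111300 × 10⁻ᴺ ≤ 0.24 → 10⁻ᴺ ≤ 4.313e-06, so N ≥ 5.37.
So 6 decimal places suffice (0.0556 m); 5 would allow up to 0.556 m.

6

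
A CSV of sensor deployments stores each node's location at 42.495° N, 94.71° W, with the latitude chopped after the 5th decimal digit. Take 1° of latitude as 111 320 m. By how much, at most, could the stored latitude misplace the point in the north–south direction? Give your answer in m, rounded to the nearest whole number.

Truncating at 5 decimal places can drop up to a full unit in the last place, so the latitude may be off by as much as 1e-05°.
Along the meridian that is 1e-05° × 111320 m/° = 1.1132 m.

1 m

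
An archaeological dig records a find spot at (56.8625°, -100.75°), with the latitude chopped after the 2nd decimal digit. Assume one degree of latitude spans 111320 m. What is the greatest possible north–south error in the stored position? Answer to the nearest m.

Truncating at 2 decimal places can drop up to a full unit in the last place, so the latitude may be off by as much as 0.01°.
North–south distance: 0.01° × 111320 m/° = 1113.2 m.

1113 m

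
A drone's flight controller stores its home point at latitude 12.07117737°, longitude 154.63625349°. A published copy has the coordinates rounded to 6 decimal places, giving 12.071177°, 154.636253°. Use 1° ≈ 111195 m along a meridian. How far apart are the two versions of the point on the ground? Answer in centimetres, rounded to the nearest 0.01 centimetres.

6.73 centimetres

Δlat = 12.07117737 − 12.071177 = +0.00000037°; Δlon = 154.63625349 − 154.636253 = +0.00000049°.
North–south shift: 0.00000037 × 111195 = 0.0411421 m.
East–west at this latitude: 0.00000049° × 111195 × cos 12.0712° ≈ 0.00000049 × 108736 = 0.0532808 m.
Distance: √(0.0411421² + 0.0532808²) ≈ 0.0673166 m.
That is 0.0673166 m = 6.7317 cm.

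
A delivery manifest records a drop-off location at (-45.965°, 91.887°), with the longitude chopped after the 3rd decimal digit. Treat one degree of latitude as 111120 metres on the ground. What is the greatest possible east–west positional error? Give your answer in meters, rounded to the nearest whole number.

Truncating at 3 decimal places can drop up to a full unit in the last place, so the longitude may be off by as much as 0.001°.
Parallels shrink by cos φ, so at 45.965° a degree of longitude is 111120 × 0.6951 ≈ 77239.3 m.
Maximum E–W displacement: 0.001 × 77239.3 = 77.2393 m.

77 meters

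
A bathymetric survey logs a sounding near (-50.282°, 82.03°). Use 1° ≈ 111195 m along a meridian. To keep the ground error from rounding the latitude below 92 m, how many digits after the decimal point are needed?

One degree of latitude covers 111195 m.
N decimal places → at most half a unit in the last place, 0.5 × 10⁻ᴺ° = 111195/2 × 10⁻ᴺ m.
Setting 55597.5 × 10⁻ᴺ ≤ 92 gives 10ᴺ ≥ 604.3, i.e. N ≥ 2.78.
At 2 places the error can reach 556 m, but 3 places keeps it to 55.6 m.

3 decimal places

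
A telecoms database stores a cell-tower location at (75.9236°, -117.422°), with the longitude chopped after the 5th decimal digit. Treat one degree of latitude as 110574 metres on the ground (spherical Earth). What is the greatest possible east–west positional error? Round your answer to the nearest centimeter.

27 centimeters

Truncating at 5 decimal places can drop up to a full unit in the last place, so the longitude may be off by as much as 1e-05°.
At latitude 75.9236° a degree of longitude spans 110574 m × cos 75.9236° = 110574 × 0.2432 ≈ 26893.3 m.
So at most 1e-05° × 26893.3 ≈ 0.268933 m east–west.
That is 0.268933 m = 26.893 cm.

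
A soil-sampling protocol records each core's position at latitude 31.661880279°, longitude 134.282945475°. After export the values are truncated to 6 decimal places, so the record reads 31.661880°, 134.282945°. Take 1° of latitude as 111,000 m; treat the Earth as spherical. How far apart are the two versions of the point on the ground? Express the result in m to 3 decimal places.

Δlat = 31.661880279 − 31.661880 = +0.000000279°; Δlon = 134.282945475 − 134.282945 = +0.000000475°.
N–S: 0.000000279° × 111000 m/° = 0.030969 m.
E–W at 31.6619°: 0.000000475° × 111000 × cos 31.6619° = 0.000000475 × 111000 × 0.8512 ≈ 0.0448774 m.
Distance: √(0.030969² + 0.0448774²) ≈ 0.0545258 m.

0.055 m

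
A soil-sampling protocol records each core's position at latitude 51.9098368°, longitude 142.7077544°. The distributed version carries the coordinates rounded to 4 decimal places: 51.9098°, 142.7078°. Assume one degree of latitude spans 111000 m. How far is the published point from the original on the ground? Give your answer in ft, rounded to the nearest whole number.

Δlat = 51.9098368 − 51.9098 = +0.0000368°; Δlon = 142.7077544 − 142.7078 = -0.0000456°.
North–south shift: 0.0000368 × 111000 = 4.0848 m.
E–W at 51.9098°: -0.0000456° × 111000 × cos 51.9098° = -0.0000456 × 111000 × 0.6169 ≈ -3.12251 m.
Distance: √(4.0848² + 3.12251²) ≈ 5.14156 m.
Converting: 5.14156 m × 3.2808 ft/m ≈ 16.869 ft.

17 ft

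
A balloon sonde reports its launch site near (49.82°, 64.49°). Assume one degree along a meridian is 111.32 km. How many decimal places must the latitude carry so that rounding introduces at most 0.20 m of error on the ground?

6 decimal places

One degree of latitude covers 111320 m.
With N decimal places the half-ulp bound is 0.5·10⁻ᴺ°, or 0.5·10⁻ᴺ × 111320 m on the ground.
Setting 55660 × 10⁻ᴺ ≤ 0.20 gives 10ᴺ ≥ 2.783e+05, i.e. N ≥ 5.44.
So 6 decimal places suffice (0.0557 m); 5 would allow up to 0.557 m.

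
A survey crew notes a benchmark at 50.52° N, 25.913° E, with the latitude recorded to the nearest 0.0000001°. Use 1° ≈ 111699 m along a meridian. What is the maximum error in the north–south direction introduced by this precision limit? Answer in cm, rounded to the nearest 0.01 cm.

Rounding to 7 decimal places leaves the latitude within ±5e-08° of the true value.
So the N–S error is at most 5e-08 × 111699 = 0.00558495 m.
That is 0.00558495 m = 0.55849 cm.

0.56 cm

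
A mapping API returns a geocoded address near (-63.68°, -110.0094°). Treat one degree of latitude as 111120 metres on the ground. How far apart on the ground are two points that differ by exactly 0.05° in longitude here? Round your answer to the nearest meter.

2463 meters

0.05° of longitude at 63.68° is 0.05 × 111120 × cos 63.68° ≈ 0.05 × 49268.8 = 2463.44 m.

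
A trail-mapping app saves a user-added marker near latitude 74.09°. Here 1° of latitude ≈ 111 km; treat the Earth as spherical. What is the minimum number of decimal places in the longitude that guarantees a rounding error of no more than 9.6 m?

4

At 74.09° one degree of longitude covers 111000 × cos 74.09° ≈ 111000 × 0.2741 ≈ 30428.1 m.
N decimal places → at most half a unit in the last place, 0.5 × 10⁻ᴺ° = 30428.1/2 × 10⁻ᴺ m.
Need 0.5 × 30428.1 × 10⁻ᴺ ≤ 9.6 → 10⁻ᴺ ≤ 6.310e-04, so N ≥ 3.20.
N = 3 would give 15.2 m (too coarse); N = 4 gives 1.52 m ≤ 9.6 m.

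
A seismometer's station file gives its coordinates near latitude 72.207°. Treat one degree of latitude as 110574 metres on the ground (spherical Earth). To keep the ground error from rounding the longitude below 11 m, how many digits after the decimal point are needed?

4 decimal places

At 72.207° one degree of longitude covers 110574 × cos 72.207° ≈ 110574 × 0.3056 ≈ 33789.1 m.
N decimal places → at most half a unit in the last place, 0.5 × 10⁻ᴺ° = 33789.1/2 × 10⁻ᴺ m.
Setting 16894.5 × 10⁻ᴺ ≤ 11 gives 10ᴺ ≥ 1536, i.e. N ≥ 3.19.
So 4 decimal places suffice (1.69 m); 3 would allow up to 16.9 m.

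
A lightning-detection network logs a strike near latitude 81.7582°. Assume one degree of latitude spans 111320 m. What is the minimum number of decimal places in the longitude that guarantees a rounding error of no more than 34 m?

At 81.7582° one degree of longitude covers 111320 × cos 81.7582° ≈ 111320 × 0.1434 ≈ 15957.8 m.
With N decimal places the half-ulp bound is 0.5·10⁻ᴺ°, or 0.5·10⁻ᴺ × 15957.8 m on the ground.
Need 0.5 × 15957.8 × 10⁻ᴺ ≤ 34 → 10⁻ᴺ ≤ 4.261e-03, so N ≥ 2.37.
N = 2 would give 79.8 m (too coarse); N = 3 gives 7.98 m ≤ 34 m.

3 decimal places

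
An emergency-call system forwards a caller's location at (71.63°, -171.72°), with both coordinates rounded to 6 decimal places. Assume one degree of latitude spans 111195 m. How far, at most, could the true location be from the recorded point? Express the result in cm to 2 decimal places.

5.83 cm

Rounding to 6 decimal places leaves each coordinate within ±5e-07° of the true value.
Latitude error → 5e-07 × 111195 = 0.0555975 m along the meridian.
Longitude error → 5e-07 × 111195 × cos 71.63° = 5e-07 × 111195 × 0.3152 ≈ 0.0175217 m.
The two errors are perpendicular, so the maximum displacement is √(0.0555975² + 0.0175217²) ≈ 0.0582931 m.
That is 0.0582931 m = 5.8293 cm.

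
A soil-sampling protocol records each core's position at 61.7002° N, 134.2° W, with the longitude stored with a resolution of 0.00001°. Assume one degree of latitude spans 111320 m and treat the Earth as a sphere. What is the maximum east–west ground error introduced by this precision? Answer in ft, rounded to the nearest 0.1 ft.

With a 0.00001° grid the true value lies within half a step, ±0.00001°/2 = ±5e-06°, of the stored one.
One degree of longitude at 61.7002° is 111320 × cos 61.7002° ≈ 111320 × 0.4741 = 52775.2 m.
East–west error: 5e-06° × 52775.2 m/° ≈ 0.263876 m.
Converting: 0.263876 m × 3.2808 ft/m ≈ 0.86573 ft.

0.9 ft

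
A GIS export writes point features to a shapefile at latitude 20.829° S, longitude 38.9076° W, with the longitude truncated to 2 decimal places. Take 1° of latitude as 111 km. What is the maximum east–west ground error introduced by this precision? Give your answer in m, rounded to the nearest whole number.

Truncating at 2 decimal places can drop up to a full unit in the last place, so the longitude may be off by as much as 0.01°.
At latitude 20.829° a degree of longitude spans 111000 m × cos 20.829° = 111000 × 0.9346 ≈ 103746 m.
So at most 0.01° × 103746 ≈ 1037.46 m east–west.

1037 m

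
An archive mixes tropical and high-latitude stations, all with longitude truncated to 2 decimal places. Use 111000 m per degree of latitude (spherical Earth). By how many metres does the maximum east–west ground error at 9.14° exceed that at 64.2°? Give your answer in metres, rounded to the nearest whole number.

613 metres

Truncating at 2 decimal places can drop up to a full unit in the last place, so the longitude may be off by as much as 0.01°.
At 9.14°: 0.01° × 111000 × cos 9.14° = 0.01 × 111000 × 0.9873 ≈ 1095.9 m.
Error at 64.2° = 0.01° × 111000 × cos 64.2° ≈ 1110 × 0.4352 = 483.11 m.
Difference: 1095.9 − 483.11 = 612.8 m.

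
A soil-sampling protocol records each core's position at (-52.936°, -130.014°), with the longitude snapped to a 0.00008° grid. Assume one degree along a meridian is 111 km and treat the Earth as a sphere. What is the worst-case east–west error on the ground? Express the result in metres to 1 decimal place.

2.7 metres

With a 0.00008° grid the true value lies within half a step, ±0.00008°/2 = ±4e-05°, of the stored one.
One degree of longitude at 52.936° is 111000 × cos 52.936° ≈ 111000 × 0.6027 = 66900.4 m.
So at most 4e-05° × 66900.4 ≈ 2.67602 m east–west.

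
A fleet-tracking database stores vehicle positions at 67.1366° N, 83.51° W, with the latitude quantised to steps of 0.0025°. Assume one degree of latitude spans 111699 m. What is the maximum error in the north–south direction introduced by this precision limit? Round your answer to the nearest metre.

140 metres

With a 0.0025° grid the true value lies within half a step, ±0.0025°/2 = ±0.00125°, of the stored one.
North–south distance: 0.00125° × 111699 m/° = 139.624 m.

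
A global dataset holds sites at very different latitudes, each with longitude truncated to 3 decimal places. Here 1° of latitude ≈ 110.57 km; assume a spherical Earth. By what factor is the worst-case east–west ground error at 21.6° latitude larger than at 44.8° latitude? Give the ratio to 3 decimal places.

Truncating at 3 decimal places can drop up to a full unit in the last place, so the longitude may be off by as much as 0.001°.
Error at 21.6° = 0.001° × 110570 × cos 21.6° ≈ 110.57 × 0.9298 = 102.81 m.
At 44.8°: 0.001° × 110570 × cos 44.8° = 0.001 × 110570 × 0.7096 ≈ 78.457 m.
The ratio reduces to cos 21.6° / cos 44.8° = 0.9298/0.7096 ≈ 1.3103.

1.310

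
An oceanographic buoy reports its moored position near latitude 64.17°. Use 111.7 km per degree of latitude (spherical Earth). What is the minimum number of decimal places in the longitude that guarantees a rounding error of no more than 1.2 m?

At 64.17° one degree of longitude covers 111700 × cos 64.17° ≈ 111700 × 0.4357 ≈ 48668 m.
Rounding to N decimal places gives at most 0.5 × 10⁻ᴺ degrees of error, i.e. 0.5 × 10⁻ᴺ × 48668 m.
Need 0.5 × 48668 × 10⁻ᴺ ≤ 1.2 → 10⁻ᴺ ≤ 4.931e-05, so N ≥ 4.31.
N = 4 would give 2.43 m (too coarse); N = 5 gives 0.243 m ≤ 1.2 m.

5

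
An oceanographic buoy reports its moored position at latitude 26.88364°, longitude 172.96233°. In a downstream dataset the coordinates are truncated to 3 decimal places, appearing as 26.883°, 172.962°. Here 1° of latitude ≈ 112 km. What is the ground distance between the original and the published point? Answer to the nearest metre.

79 metres

The latitude changed by +0.00064° and the longitude by +0.00033°.
N–S: 0.00064° × 112000 m/° = 71.68 m.
East–west at this latitude: 0.00033° × 112000 × cos 26.883° ≈ 0.00033 × 99896.4 = 32.9658 m.
Distance: √(71.68² + 32.9658²) ≈ 78.8972 m.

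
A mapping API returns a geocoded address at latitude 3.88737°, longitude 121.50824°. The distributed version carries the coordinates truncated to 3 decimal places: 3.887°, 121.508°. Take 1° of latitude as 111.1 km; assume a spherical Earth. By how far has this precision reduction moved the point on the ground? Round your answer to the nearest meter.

49 meters

Δlat = 3.88737 − 3.887 = +0.00037°; Δlon = 121.50824 − 121.508 = +0.00024°.
North–south shift: 0.00037 × 111100 = 41.107 m.
East–west at this latitude: 0.00024° × 111100 × cos 3.887° ≈ 0.00024 × 110844 = 26.6027 m.
Distance: √(41.107² + 26.6027²) ≈ 48.9641 m.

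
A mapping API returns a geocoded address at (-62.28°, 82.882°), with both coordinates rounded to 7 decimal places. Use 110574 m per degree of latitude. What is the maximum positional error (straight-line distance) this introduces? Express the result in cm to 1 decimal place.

Rounding to 7 decimal places leaves each coordinate within ±5e-08° of the true value.
Latitude error → 5e-08 × 110574 = 0.0055287 m along the meridian.
E–W at 62.28°: 5e-08° × 110574 × cos 62.28° = 5e-08 × 110574 × 0.4652 ≈ 0.00257168 m.
The two errors are perpendicular, so the maximum displacement is √(0.0055287² + 0.00257168²) ≈ 0.00609755 m.
That is 0.00609755 m = 0.60975 cm.

0.6 cm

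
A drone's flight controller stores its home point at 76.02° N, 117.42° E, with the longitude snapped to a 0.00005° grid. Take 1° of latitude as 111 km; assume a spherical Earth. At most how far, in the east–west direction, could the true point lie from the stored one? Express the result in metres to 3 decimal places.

0.670 metres

With a 0.00005° grid the true value lies within half a step, ±0.00005°/2 = ±2.5e-05°, of the stored one.
One degree of longitude at 76.02° is 111000 × cos 76.02° ≈ 111000 × 0.2416 = 26815.7 m.
Maximum E–W displacement: 2.5e-05 × 26815.7 = 0.670393 m.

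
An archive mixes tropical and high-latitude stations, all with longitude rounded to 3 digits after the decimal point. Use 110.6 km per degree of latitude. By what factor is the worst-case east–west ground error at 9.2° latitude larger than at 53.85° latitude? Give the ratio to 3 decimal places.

1.673

Rounding to 3 decimal places leaves the longitude within ±0.0005° of the true value.
Error at 9.2° = 0.0005° × 110600 × cos 9.2° ≈ 55.3 × 0.9871 = 54.589 m.
At 53.85°: 0.0005° × 110600 × cos 53.85° = 0.0005 × 110600 × 0.5899 ≈ 32.622 m.
Ratio: 54.589 / 32.622 = cos 9.2° / cos 53.85° ≈ 1.6734.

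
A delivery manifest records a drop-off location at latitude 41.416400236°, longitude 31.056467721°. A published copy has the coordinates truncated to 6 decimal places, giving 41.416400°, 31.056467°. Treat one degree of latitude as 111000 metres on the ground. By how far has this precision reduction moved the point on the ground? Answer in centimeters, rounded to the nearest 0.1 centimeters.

Δlat = 41.416400236 − 41.416400 = +0.000000236°; Δlon = 31.056467721 − 31.056467 = +0.000000721°.
North–south shift: 0.000000236 × 111000 = 0.026196 m.
E–W at 41.4164°: 0.000000721° × 111000 × cos 41.4164° = 0.000000721 × 111000 × 0.7499 ≈ 0.060017 m.
Distance: √(0.026196² + 0.060017²) ≈ 0.0654849 m.
That is 0.0654849 m = 6.5485 cm.

6.5 centimeters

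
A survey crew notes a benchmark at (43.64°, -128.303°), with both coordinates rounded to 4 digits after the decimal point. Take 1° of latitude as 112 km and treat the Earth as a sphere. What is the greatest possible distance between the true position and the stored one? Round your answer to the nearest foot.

Rounding to 4 decimal places leaves each coordinate within ±5e-05° of the true value.
N–S: 5e-05° × 112000 m/° = 5.6 m.
E–W at 43.64°: 5e-05° × 112000 × cos 43.64° = 5e-05 × 112000 × 0.7237 ≈ 4.05267 m.
The two errors are perpendicular, so the maximum displacement is √(5.6² + 4.05267²) ≈ 6.9126 m.
Converting: 6.9126 m × 3.2808 ft/m ≈ 22.679 ft.

23 feet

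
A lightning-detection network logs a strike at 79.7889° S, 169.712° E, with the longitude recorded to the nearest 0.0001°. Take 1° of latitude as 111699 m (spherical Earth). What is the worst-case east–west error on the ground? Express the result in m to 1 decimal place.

Rounding to 4 decimal places leaves the longitude within ±5e-05° of the true value.
One degree of longitude at 79.7889° is 111699 × cos 79.7889° ≈ 111699 × 0.1773 = 19801.5 m.
Maximum E–W displacement: 5e-05 × 19801.5 = 0.990074 m.

1.0 m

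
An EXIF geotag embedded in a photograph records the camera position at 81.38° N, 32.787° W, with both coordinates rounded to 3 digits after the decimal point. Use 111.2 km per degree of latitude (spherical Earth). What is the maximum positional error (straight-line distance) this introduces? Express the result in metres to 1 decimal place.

Rounding to 3 decimal places leaves each coordinate within ±0.0005° of the true value.
N–S: 0.0005° × 111200 m/° = 55.6 m.
Longitude error → 0.0005 × 111200 × cos 81.38° = 0.0005 × 111200 × 0.1499 ≈ 8.33335 m.
Worst case both components are at the extreme and orthogonal: √(55.6² + 8.33335²) ≈ 56.221 m.

56.2 metres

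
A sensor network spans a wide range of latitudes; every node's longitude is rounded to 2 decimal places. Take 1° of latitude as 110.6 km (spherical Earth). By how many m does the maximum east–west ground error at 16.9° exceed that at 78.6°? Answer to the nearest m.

Rounding to 2 decimal places leaves the longitude within ±0.005° of the true value.
At 16.9°: 0.005° × 110600 × cos 16.9° = 0.005 × 110600 × 0.9568 ≈ 529.12 m.
At 78.6°: 0.005° × 110600 × cos 78.6° = 0.005 × 110600 × 0.1977 ≈ 109.3 m.
Difference: 529.12 − 109.3 = 419.81 m.

420 m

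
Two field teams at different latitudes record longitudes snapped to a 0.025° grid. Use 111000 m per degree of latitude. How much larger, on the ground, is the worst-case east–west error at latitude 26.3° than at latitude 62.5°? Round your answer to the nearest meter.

With a 0.025° grid the true value lies within half a step, ±0.025°/2 = ±0.0125°, of the stored one.
At 26.3°: 0.0125° × 111000 × cos 26.3° = 0.0125 × 111000 × 0.8965 ≈ 1243.9 m.
Error at 62.5° = 0.0125° × 111000 × cos 62.5° ≈ 1387.5 × 0.4617 = 640.68 m.
So the lower-latitude error exceeds the higher by 1243.9 − 640.68 = 603.2 m.

603 meters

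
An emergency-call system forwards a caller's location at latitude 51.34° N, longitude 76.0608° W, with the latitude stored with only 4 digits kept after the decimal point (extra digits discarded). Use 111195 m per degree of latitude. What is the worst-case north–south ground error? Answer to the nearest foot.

36 feet

Truncating at 4 decimal places can drop up to a full unit in the last place, so the latitude may be off by as much as 0.0001°.
Along the meridian that is 0.0001° × 111195 m/° = 11.1195 m.
In feet: 11.1195 m ÷ 0.3048 ≈ 36.481 ft.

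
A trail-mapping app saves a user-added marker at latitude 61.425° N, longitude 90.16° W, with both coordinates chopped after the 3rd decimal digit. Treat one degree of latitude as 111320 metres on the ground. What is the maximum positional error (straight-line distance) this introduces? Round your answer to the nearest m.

Truncating at 3 decimal places can drop up to a full unit in the last place, so each coordinate may be off by as much as 0.001°.
North–south component: 0.001° × 111320 = 111.32 m.
E–W at 61.425°: 0.001° × 111320 × cos 61.425° = 0.001 × 111320 × 0.4783 ≈ 53.2453 m.
Combining orthogonally: (111.32² + 53.2453²)^½ ≈ 123.399 m.

123 m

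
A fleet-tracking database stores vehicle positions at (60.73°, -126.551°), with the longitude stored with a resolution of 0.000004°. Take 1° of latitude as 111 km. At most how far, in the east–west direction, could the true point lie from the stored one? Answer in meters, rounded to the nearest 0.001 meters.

0.109 meters

With a 0.000004° grid the true value lies within half a step, ±0.000004°/2 = ±2e-06°, of the stored one.
One degree of longitude at 60.73° is 111000 × cos 60.73° ≈ 111000 × 0.4889 = 54270.8 m.
So at most 2e-06° × 54270.8 ≈ 0.108542 m east–west.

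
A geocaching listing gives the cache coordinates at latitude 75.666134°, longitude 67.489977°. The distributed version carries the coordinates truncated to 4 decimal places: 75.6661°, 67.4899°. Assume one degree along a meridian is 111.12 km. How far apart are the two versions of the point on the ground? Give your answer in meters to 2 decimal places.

4.33 meters

Δlat = 75.666134 − 75.6661 = +0.000034°; Δlon = 67.489977 − 67.4899 = +0.000077°.
N–S: 0.000034° × 111120 m/° = 3.77808 m.
E–W at 75.6661°: 0.000077° × 111120 × cos 75.6661° = 0.000077 × 111120 × 0.2476 ≈ 2.11829 m.
Hypotenuse of the two orthogonal shifts: √(3.77808² + 2.11829²) = 4.3314 m.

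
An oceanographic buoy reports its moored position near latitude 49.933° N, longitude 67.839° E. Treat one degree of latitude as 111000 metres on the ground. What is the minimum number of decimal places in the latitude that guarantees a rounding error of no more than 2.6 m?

One degree of latitude covers 111000 m.
N decimal places → at most half a unit in the last place, 0.5 × 10⁻ᴺ° = 111000/2 × 10⁻ᴺ m.
Need 0.5 × 111000 × 10⁻ᴺ ≤ 2.6 → 10⁻ᴺ ≤ 4.685e-05, so N ≥ 4.33.
At 4 places the error can reach 5.55 m, but 5 places keeps it to 0.555 m.

5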